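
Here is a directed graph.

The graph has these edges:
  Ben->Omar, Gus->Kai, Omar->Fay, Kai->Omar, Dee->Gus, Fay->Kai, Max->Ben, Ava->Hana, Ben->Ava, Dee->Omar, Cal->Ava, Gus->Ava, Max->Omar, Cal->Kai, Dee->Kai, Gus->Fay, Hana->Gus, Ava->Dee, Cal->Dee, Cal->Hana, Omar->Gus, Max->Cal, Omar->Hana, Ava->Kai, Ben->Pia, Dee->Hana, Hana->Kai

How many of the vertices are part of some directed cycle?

A vertex is on a directed cycle iff it belongs to a strongly connected component of size ≥ 2 (or has a self-loop).
The vertices on cycles are {Ava, Dee, Fay, Gus, Kai, Hana, Omar} — 7 in total.

7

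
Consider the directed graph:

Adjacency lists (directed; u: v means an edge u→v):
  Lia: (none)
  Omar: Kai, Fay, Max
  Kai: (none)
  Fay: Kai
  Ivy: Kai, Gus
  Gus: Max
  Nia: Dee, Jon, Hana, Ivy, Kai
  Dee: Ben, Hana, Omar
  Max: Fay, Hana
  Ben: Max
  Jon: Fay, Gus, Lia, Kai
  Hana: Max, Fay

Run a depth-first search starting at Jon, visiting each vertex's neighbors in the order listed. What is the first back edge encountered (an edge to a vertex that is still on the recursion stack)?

DFS from Jon (visiting each vertex's neighbors in the order listed); mark gray on enter, black on exit:
Jon gray
  Fay gray
    Kai gray
    Kai black
  Fay black
  Gus gray
    Max gray
      Max→Fay: Fay black — skip
      Hana gray
        Hana→Max: Max is gray → back edge
First back edge: Hana → Max.

Hana→Max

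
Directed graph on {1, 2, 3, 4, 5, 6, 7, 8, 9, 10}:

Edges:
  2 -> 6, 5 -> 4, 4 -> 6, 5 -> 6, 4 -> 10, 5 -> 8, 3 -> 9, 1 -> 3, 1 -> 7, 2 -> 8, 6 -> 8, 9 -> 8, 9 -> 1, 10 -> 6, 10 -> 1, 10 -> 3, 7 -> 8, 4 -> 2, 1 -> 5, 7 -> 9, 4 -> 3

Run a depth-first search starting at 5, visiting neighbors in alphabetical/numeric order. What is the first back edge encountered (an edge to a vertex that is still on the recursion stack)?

DFS from 5 (visiting neighbors in alphabetical/numeric order); mark gray on enter, black on exit:
5 gray
  4 gray
    2 gray
      6 gray
        8 gray
        8 black
      6 black
      2→8: 8 black — skip
    2 black
    3 gray
      9 gray
        1 gray
          1→3: 3 is gray → back edge
First back edge: 1 → 3.

1→3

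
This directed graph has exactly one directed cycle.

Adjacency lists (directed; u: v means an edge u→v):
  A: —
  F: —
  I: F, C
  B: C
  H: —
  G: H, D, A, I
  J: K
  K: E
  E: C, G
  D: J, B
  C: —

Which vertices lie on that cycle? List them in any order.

DFS with gray/black marking from G:
G gray
  H gray
  H black
  D gray
    J gray
      K gray
        E gray
          C gray
          C black
          E→G: G is gray → back edge
Back edge closes the cycle G → D → J → K → E → G; its vertices are {D, E, G, J, K}.

D, E, G, J, K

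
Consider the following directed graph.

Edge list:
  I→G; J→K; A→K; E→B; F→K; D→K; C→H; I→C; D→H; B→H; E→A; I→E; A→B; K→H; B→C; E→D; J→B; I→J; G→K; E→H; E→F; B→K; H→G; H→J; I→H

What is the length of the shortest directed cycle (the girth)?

For each vertex v, BFS finds the shortest path from v back to v.
The shortest such closed walk is H → J → K → H, length 3.

3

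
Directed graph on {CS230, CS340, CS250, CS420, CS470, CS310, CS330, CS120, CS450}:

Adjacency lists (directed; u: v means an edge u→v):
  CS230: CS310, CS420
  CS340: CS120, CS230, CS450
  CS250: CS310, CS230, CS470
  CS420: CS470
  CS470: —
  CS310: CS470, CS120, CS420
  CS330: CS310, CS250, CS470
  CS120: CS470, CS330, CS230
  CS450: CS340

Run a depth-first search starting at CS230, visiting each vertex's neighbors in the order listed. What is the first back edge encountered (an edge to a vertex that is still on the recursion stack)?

DFS from CS230 (visiting each vertex's neighbors in the order listed); mark gray on enter, black on exit:
CS230 gray
  CS310 gray
    CS470 gray
    CS470 black
    CS120 gray
      CS120→CS470: CS470 black — skip
      CS330 gray
        CS330→CS310: CS310 is gray → back edge
First back edge: CS330 → CS310.

CS330->CS310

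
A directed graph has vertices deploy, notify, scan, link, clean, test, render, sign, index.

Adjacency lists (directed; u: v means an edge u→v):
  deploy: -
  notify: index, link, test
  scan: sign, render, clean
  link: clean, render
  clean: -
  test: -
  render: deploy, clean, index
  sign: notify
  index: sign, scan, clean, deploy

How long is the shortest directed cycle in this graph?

3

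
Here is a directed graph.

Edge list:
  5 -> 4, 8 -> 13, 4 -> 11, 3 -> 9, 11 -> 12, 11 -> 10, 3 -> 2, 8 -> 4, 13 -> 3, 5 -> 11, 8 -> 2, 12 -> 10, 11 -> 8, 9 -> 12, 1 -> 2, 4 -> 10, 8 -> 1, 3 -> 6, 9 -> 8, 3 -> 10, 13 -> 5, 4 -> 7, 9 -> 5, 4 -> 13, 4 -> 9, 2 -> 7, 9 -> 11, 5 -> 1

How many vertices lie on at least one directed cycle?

7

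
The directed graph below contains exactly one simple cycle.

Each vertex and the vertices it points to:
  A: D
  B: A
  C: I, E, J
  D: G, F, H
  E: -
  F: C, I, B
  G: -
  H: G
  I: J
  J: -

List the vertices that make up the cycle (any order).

A, B, D, F

DFS with gray/black marking from B:
B gray
  A gray
    D gray
      G gray
      G black
      F gray
        C gray
          I gray
            J gray
            J black
          I black
          E gray
          E black
          C→J: J black — skip
        C black
        F→I: I black — skip
        F→B: B is gray → back edge
Back edge closes the cycle B → A → D → F → B; its vertices are {A, B, D, F}.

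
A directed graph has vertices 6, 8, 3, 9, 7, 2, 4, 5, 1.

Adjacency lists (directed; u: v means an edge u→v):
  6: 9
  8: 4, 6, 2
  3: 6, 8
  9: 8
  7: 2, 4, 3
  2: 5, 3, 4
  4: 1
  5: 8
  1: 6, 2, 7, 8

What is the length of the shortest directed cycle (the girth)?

3

For each vertex v, BFS finds the shortest path from v back to v.
The shortest such closed walk is 1 → 8 → 4 → 1, length 3.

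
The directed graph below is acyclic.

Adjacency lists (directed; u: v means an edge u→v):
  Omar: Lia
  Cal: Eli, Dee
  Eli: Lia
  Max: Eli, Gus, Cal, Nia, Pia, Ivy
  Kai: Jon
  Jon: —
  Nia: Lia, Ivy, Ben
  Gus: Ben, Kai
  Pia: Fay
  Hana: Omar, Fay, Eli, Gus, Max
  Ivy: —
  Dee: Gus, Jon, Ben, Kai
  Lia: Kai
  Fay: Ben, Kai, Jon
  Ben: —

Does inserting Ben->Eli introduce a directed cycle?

Adding Ben→Eli creates a cycle iff Eli can already reach Ben.
Explore from Eli: no path reaches Ben. The graph stays acyclic.

No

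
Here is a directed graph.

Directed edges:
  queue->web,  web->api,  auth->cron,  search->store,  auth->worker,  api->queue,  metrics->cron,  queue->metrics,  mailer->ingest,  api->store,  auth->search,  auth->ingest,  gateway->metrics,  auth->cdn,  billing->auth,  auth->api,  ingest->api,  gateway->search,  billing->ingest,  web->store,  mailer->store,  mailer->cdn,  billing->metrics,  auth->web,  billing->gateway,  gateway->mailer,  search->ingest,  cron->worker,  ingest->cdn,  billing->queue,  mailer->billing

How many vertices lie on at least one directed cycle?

6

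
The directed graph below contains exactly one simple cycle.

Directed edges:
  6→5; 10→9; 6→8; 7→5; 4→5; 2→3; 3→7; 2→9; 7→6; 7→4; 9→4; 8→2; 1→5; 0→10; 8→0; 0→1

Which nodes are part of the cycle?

2, 3, 6, 7, 8

DFS with gray/black marking from 8:
8 gray
  0 gray
    10 gray
      9 gray
        4 gray
          5 gray
          5 black
        4 black
      9 black
    10 black
    1 gray
      1→5: 5 black — skip
    1 black
  0 black
  2 gray
    2→9: 9 black — skip
    3 gray
      7 gray
        7→5: 5 black — skip
        7→4: 4 black — skip
        6 gray
          6→8: 8 is gray → back edge
Back edge closes the cycle 8 → 2 → 3 → 7 → 6 → 8; its vertices are {2, 3, 6, 7, 8}.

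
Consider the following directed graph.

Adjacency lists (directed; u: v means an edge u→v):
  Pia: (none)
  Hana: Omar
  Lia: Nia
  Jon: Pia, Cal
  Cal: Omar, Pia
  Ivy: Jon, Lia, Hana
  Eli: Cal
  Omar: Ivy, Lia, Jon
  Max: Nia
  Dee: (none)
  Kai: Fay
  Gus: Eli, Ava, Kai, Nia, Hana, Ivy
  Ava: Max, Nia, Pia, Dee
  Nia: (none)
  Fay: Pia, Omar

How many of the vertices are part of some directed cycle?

A vertex is on a directed cycle iff it belongs to a strongly connected component of size ≥ 2 (or has a self-loop).
The vertices on cycles are {Cal, Ivy, Jon, Hana, Omar} — 5 in total.

5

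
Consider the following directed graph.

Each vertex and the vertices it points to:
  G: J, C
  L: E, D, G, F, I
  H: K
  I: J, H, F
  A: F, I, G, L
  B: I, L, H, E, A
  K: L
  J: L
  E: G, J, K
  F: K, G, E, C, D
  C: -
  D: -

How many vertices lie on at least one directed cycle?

8

A vertex is on a directed cycle iff it belongs to a strongly connected component of size ≥ 2 (or has a self-loop).
The vertices on cycles are {E, F, G, H, I, J, K, L} — 8 in total.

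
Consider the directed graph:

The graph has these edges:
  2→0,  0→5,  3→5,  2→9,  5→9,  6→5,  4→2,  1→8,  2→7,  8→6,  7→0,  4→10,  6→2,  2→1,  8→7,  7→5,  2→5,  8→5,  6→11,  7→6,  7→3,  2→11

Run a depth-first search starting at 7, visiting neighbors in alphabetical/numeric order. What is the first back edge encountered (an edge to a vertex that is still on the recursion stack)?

8→6

DFS from 7 (visiting neighbors in alphabetical/numeric order); mark gray on enter, black on exit:
7 gray
  0 gray
    5 gray
      9 gray
      9 black
    5 black
  0 black
  3 gray
    3→5: 5 black — skip
  3 black
  7→5: 5 black — skip
  6 gray
    2 gray
      2→0: 0 black — skip
      1 gray
        8 gray
          8→5: 5 black — skip
          8→6: 6 is gray → back edge
First back edge: 8 → 6.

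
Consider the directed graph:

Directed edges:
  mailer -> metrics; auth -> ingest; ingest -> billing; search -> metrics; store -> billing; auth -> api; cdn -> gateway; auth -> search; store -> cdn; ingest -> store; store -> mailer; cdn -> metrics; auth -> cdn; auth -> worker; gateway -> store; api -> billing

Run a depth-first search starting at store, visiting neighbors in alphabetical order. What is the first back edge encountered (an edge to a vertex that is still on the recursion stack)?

DFS from store (visiting neighbors in alphabetical order); mark gray on enter, black on exit:
store gray
  billing gray
  billing black
  cdn gray
    gateway gray
      gateway→store: store is gray → back edge
First back edge: gateway → store.

gateway→store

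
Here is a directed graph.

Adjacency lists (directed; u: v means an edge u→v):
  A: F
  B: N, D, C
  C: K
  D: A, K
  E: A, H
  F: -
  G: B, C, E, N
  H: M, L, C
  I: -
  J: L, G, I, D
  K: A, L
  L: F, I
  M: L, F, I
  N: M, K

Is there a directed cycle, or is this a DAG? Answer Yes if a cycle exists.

No

DFS with white/gray/black marking, starting from H:
H gray
  M gray
    L gray
      F gray
      F black
      I gray
      I black
    L black
    M→F: F black — skip
    M→I: I black — skip
  M black
  H→L: L black — skip
  C gray
    K gray
      A gray
        A→F: F black — skip
      A black
      K→L: L black — skip
    K black
  C black
H black
B gray
  N gray
    N→M: M black — skip
    N→K: K black — skip
  N black
  D gray
    D→A: A black — skip
    D→K: K black — skip
  D black
  B→C: C black — skip
B black
E gray
  E→A: A black — skip
  E→H: H black — skip
E black
G gray
  G→B: B black — skip
  G→C: C black — skip
  G→E: E black — skip
  G→N: N black — skip
G black
J gray
  J→L: L black — skip
  J→G: G black — skip
  J→I: I black — skip
  J→D: D black — skip
J black
Every edge goes to a white or black vertex — no back edge, so the graph is acyclic.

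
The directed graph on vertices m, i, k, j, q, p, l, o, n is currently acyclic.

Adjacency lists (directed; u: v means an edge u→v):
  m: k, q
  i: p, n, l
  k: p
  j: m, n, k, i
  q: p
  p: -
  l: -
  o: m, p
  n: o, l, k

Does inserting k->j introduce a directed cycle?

Yes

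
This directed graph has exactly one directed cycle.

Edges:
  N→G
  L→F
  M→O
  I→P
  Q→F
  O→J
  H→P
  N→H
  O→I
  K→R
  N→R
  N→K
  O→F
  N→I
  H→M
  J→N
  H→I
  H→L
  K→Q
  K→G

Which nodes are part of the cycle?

H, J, M, N, O

DFS with gray/black marking from N:
N gray
  G gray
  G black
  K gray
    K→G: G black — skip
    Q gray
      F gray
      F black
    Q black
    R gray
    R black
  K black
  N→R: R black — skip
  I gray
    P gray
    P black
  I black
  H gray
    L gray
      L→F: F black — skip
    L black
    H→P: P black — skip
    M gray
      O gray
        O→I: I black — skip
        J gray
          J→N: N is gray → back edge
Back edge closes the cycle N → H → M → O → J → N; its vertices are {H, J, M, N, O}.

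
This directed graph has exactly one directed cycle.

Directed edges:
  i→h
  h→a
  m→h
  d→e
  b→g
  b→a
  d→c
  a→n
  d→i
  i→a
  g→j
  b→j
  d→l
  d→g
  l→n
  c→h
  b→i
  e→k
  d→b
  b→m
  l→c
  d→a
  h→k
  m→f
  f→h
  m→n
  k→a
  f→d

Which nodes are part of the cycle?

b, d, f, m

DFS with gray/black marking from d:
d gray
  e gray
    k gray
      a gray
        n gray
        n black
      a black
    k black
  e black
  l gray
    c gray
      h gray
        h→k: k black — skip
        h→a: a black — skip
      h black
    c black
    l→n: n black — skip
  l black
  g gray
    j gray
    j black
  g black
  d→a: a black — skip
  d→c: c black — skip
  i gray
    i→a: a black — skip
    i→h: h black — skip
  i black
  b gray
    b→j: j black — skip
    b→a: a black — skip
    b→i: i black — skip
    b→g: g black — skip
    m gray
      m→n: n black — skip
      f gray
        f→d: d is gray → back edge
Back edge closes the cycle d → b → m → f → d; its vertices are {b, d, f, m}.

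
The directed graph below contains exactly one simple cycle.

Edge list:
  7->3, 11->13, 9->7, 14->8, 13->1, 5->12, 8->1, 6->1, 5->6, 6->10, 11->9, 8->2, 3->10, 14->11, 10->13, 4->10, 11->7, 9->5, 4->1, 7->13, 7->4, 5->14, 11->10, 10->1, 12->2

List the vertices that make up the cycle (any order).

5, 9, 11, 14

DFS with gray/black marking from 9:
9 gray
  5 gray
    14 gray
      8 gray
        1 gray
        1 black
        2 gray
        2 black
      8 black
      11 gray
        7 gray
          4 gray
            4→1: 1 black — skip
            10 gray
              10→1: 1 black — skip
              13 gray
                13→1: 1 black — skip
              13 black
            10 black
          4 black
          3 gray
            3→10: 10 black — skip
          3 black
          7→13: 13 black — skip
        7 black
        11→13: 13 black — skip
        11→9: 9 is gray → back edge
Back edge closes the cycle 9 → 5 → 14 → 11 → 9; its vertices are {5, 9, 11, 14}.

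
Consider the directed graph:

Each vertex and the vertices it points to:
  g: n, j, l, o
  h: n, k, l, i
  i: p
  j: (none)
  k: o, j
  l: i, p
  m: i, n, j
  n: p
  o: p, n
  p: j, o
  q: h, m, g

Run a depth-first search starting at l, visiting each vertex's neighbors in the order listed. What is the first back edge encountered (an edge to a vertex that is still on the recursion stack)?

DFS from l (visiting each vertex's neighbors in the order listed); mark gray on enter, black on exit:
l gray
  i gray
    p gray
      j gray
      j black
      o gray
        o→p: p is gray → back edge
First back edge: o → p.

o→p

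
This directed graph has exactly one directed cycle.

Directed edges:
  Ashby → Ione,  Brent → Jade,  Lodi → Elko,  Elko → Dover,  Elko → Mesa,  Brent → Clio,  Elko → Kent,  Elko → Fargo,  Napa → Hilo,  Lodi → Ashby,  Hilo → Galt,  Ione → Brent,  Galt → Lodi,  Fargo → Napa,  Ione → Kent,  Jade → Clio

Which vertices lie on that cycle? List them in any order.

Elko, Galt, Hilo, Lodi, Napa, Fargo

DFS with gray/black marking from Galt:
Galt gray
  Lodi gray
    Elko gray
      Mesa gray
      Mesa black
      Kent gray
      Kent black
      Fargo gray
        Napa gray
          Hilo gray
            Hilo→Galt: Galt is gray → back edge
Back edge closes the cycle Galt → Lodi → Elko → Fargo → Napa → Hilo → Galt; its vertices are {Elko, Galt, Hilo, Lodi, Napa, Fargo}.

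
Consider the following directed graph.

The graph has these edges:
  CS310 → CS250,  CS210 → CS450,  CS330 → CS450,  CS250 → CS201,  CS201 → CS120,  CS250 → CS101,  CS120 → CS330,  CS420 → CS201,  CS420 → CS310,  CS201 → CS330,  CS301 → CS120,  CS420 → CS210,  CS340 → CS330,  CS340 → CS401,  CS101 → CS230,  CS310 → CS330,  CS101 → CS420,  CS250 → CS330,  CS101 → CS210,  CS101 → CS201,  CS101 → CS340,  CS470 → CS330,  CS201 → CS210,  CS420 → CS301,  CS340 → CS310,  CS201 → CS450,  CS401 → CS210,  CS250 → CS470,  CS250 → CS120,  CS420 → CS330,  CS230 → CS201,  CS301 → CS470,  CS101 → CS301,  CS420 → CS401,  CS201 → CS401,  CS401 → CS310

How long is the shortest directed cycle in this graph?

4

For each vertex v, BFS finds the shortest path from v back to v.
The shortest such closed walk is CS101 → CS420 → CS310 → CS250 → CS101, length 4.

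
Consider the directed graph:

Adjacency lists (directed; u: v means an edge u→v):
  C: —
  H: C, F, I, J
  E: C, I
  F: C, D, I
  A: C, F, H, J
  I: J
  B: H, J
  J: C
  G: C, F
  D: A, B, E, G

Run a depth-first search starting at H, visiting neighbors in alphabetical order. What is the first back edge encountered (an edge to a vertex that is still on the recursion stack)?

DFS from H (visiting neighbors in alphabetical order); mark gray on enter, black on exit:
H gray
  C gray
  C black
  F gray
    F→C: C black — skip
    D gray
      A gray
        A→C: C black — skip
        A→F: F is gray → back edge
First back edge: A → F.

A→F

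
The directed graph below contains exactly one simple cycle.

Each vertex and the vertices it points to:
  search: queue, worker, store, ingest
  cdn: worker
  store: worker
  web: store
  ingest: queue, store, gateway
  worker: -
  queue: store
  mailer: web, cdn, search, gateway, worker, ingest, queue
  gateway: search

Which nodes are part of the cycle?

ingest, search, gateway

DFS with gray/black marking from gateway:
gateway gray
  search gray
    queue gray
      store gray
        worker gray
        worker black
      store black
    queue black
    search→worker: worker black — skip
    search→store: store black — skip
    ingest gray
      ingest→queue: queue black — skip
      ingest→store: store black — skip
      ingest→gateway: gateway is gray → back edge
Back edge closes the cycle gateway → search → ingest → gateway; its vertices are {ingest, search, gateway}.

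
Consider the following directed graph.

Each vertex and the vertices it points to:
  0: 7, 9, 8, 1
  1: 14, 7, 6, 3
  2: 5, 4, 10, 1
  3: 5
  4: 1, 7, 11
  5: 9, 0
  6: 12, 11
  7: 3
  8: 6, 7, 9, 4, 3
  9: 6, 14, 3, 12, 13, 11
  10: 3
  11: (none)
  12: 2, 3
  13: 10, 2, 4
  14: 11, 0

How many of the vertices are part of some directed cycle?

A vertex is on a directed cycle iff it belongs to a strongly connected component of size ≥ 2 (or has a self-loop).
The vertices on cycles are {0, 1, 2, 3, 4, 5, 6, 7, 8, 9, 10, 12, 13, 14} — 14 in total.

14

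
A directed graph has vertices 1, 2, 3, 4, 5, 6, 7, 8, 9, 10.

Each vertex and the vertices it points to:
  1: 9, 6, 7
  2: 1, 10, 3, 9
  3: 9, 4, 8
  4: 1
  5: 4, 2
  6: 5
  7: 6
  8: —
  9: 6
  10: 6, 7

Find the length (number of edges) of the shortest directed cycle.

4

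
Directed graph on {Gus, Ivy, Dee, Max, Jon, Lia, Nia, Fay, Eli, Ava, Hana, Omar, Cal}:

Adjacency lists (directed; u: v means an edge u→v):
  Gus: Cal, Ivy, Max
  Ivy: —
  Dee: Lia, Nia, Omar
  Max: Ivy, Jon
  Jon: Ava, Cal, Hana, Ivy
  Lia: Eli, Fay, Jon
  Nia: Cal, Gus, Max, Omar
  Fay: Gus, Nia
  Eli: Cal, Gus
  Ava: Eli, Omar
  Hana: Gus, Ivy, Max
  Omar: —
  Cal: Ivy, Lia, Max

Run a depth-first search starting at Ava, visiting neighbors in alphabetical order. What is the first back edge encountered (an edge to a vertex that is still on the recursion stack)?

DFS from Ava (visiting neighbors in alphabetical order); mark gray on enter, black on exit:
Ava gray
  Eli gray
    Cal gray
      Ivy gray
      Ivy black
      Lia gray
        Lia→Eli: Eli is gray → back edge
First back edge: Lia → Eli.

Lia→Eli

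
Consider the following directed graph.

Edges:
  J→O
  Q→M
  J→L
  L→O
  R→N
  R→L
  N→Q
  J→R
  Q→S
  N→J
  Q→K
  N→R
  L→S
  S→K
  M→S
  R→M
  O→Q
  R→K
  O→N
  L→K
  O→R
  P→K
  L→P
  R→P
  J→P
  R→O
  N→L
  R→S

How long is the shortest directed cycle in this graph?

For each vertex v, BFS finds the shortest path from v back to v.
The shortest such closed walk is O → R → O, length 2.

2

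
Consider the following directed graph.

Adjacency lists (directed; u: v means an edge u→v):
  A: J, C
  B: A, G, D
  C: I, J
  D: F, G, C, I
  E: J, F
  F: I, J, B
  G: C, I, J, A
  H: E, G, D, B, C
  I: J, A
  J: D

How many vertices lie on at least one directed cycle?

8

A vertex is on a directed cycle iff it belongs to a strongly connected component of size ≥ 2 (or has a self-loop).
The vertices on cycles are {A, B, C, D, F, G, I, J} — 8 in total.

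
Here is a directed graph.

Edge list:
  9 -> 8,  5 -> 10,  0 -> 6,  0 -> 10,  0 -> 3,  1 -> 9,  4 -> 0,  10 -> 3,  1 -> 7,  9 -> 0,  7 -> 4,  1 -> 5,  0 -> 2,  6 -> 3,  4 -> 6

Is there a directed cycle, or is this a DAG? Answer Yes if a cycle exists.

No

DFS with white/gray/black marking, starting from 3:
3 gray
3 black
6 gray
  6→3: 3 black — skip
6 black
1 gray
  5 gray
    10 gray
      10→3: 3 black — skip
    10 black
  5 black
  9 gray
    8 gray
    8 black
    0 gray
      0→3: 3 black — skip
      0→6: 6 black — skip
      0→10: 10 black — skip
      2 gray
      2 black
    0 black
  9 black
  7 gray
    4 gray
      4→6: 6 black — skip
      4→0: 0 black — skip
    4 black
  7 black
1 black
Every edge goes to a white or black vertex — no back edge, so the graph is acyclic.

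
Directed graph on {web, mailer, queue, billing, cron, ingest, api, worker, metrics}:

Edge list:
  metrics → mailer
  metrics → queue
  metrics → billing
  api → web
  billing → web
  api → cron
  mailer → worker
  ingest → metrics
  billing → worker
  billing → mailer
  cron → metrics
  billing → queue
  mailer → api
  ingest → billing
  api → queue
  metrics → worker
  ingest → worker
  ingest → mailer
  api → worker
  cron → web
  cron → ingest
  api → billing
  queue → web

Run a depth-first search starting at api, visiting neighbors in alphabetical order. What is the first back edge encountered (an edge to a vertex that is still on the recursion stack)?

mailer->api

DFS from api (visiting neighbors in alphabetical order); mark gray on enter, black on exit:
api gray
  billing gray
    mailer gray
      mailer→api: api is gray → back edge
First back edge: mailer → api.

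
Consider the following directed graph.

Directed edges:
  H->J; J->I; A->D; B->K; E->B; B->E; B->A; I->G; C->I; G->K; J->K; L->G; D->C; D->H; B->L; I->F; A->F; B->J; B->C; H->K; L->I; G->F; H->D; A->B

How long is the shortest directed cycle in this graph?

2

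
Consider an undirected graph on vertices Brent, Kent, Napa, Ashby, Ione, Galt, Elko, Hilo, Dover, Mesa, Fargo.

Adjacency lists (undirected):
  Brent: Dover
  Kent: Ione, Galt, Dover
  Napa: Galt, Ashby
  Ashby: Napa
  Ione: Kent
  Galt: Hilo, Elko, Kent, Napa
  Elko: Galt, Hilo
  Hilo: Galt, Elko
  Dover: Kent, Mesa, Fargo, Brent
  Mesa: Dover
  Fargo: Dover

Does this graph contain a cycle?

DFS, tracking each vertex's parent; an edge to a visited non-parent vertex closes a cycle.
Start from Fargo:
visit Fargo (parent –)
  visit Dover (parent Fargo)
    visit Kent (parent Dover)
      visit Ione (parent Kent)
        Ione–Kent: parent, skip
      visit Galt (parent Kent)
        visit Hilo (parent Galt)
          Hilo–Galt: parent, skip
          visit Elko (parent Hilo)
            Elko–Galt: Galt visited and ≠ parent → cycle
Cycle: Galt – Hilo – Elko – Galt.

Yes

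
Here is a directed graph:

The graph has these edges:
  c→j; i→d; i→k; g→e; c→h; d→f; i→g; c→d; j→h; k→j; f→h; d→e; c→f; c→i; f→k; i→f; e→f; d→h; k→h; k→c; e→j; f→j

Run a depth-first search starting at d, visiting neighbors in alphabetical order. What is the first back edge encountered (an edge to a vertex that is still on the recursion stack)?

c->d

DFS from d (visiting neighbors in alphabetical order); mark gray on enter, black on exit:
d gray
  e gray
    f gray
      h gray
      h black
      j gray
        j→h: h black — skip
      j black
      k gray
        c gray
          c→d: d is gray → back edge
First back edge: c → d.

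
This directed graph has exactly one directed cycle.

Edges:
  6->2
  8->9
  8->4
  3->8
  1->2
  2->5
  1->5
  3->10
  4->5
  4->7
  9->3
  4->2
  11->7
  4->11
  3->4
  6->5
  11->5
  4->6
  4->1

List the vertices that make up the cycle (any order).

3, 8, 9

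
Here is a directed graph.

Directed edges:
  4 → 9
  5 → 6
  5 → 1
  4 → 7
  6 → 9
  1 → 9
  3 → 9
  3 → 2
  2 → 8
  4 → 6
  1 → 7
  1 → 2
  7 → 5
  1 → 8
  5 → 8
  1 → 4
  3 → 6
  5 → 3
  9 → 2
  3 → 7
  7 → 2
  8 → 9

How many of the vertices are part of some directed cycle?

8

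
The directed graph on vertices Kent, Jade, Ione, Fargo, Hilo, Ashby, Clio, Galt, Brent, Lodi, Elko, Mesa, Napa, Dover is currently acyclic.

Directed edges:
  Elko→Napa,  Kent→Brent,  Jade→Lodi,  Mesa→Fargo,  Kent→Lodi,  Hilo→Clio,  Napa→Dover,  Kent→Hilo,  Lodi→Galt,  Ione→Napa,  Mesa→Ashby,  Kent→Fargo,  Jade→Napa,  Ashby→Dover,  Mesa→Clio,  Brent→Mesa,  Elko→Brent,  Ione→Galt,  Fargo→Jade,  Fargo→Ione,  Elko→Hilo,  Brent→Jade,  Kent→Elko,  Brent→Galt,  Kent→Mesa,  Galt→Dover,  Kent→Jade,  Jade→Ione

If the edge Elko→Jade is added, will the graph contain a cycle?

No

Adding Elko→Jade creates a cycle iff Jade can already reach Elko.
Explore from Jade: no path reaches Elko. The graph stays acyclic.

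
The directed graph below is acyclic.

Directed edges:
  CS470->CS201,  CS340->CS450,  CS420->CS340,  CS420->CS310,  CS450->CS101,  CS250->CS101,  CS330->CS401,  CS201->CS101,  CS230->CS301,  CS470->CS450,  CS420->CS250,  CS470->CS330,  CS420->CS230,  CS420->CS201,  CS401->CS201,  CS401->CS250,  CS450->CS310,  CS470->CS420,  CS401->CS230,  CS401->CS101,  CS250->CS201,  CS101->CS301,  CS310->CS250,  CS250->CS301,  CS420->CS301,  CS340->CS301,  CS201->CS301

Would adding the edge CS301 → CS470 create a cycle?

Yes

Adding CS301→CS470 creates a cycle iff CS470 can already reach CS301.
Path from CS470: CS470 → CS420 → CS301.
So CS470 → … → CS301 → CS470 is a cycle.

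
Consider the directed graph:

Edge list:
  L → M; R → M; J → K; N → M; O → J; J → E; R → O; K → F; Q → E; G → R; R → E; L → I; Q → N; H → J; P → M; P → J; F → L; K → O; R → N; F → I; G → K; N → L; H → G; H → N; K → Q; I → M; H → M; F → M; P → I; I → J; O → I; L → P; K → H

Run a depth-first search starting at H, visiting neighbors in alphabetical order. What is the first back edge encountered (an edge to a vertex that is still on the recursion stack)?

DFS from H (visiting neighbors in alphabetical order); mark gray on enter, black on exit:
H gray
  G gray
    K gray
      F gray
        I gray
          J gray
            E gray
            E black
            J→K: K is gray → back edge
First back edge: J → K.

J→K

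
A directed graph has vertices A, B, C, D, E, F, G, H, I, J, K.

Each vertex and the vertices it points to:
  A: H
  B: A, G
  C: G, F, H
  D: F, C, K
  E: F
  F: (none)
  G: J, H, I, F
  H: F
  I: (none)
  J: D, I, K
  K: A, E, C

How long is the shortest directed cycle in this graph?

4

For each vertex v, BFS finds the shortest path from v back to v.
The shortest such closed walk is G → J → K → C → G, length 4.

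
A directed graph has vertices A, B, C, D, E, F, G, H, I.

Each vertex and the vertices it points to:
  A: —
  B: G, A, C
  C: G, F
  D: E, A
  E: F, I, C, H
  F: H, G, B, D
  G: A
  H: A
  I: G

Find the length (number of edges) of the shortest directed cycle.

For each vertex v, BFS finds the shortest path from v back to v.
The shortest such closed walk is E → F → D → E, length 3.

3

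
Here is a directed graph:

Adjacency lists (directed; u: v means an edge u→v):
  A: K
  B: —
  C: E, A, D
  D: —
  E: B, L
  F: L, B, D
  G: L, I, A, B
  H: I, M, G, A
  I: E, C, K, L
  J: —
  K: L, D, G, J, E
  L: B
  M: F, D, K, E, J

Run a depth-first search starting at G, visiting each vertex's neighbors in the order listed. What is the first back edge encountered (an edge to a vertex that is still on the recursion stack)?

K->G

DFS from G (visiting each vertex's neighbors in the order listed); mark gray on enter, black on exit:
G gray
  L gray
    B gray
    B black
  L black
  I gray
    E gray
      E→B: B black — skip
      E→L: L black — skip
    E black
    C gray
      C→E: E black — skip
      A gray
        K gray
          K→L: L black — skip
          D gray
          D black
          K→G: G is gray → back edge
First back edge: K → G.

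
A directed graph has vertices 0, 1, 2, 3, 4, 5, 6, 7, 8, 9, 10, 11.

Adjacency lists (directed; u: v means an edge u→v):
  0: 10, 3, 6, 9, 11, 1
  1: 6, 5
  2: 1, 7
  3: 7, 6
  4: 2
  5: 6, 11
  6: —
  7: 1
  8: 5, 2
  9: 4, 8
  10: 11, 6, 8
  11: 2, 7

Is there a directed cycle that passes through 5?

5 is on a cycle iff 5 can reach itself via ≥1 edge.
5 → 11 → 2 → 1 → 5 — yes.

Yes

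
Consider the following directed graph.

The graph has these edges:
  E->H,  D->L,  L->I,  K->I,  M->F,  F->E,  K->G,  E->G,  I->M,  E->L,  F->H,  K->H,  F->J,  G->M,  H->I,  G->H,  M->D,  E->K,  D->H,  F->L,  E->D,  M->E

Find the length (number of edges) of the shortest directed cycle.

3

For each vertex v, BFS finds the shortest path from v back to v.
The shortest such closed walk is M → E → G → M, length 3.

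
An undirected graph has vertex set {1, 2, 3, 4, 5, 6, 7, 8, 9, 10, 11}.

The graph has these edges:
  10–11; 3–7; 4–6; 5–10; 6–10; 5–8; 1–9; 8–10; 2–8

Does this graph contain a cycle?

Yes

DFS, tracking each vertex's parent; an edge to a visited non-parent vertex closes a cycle.
Start from 10:
visit 10 (parent –)
  visit 6 (parent 10)
    6–10: parent, skip
    visit 4 (parent 6)
      4–6: parent, skip
  visit 5 (parent 10)
    visit 8 (parent 5)
      visit 2 (parent 8)
        2–8: parent, skip
      8–5: parent, skip
      8–10: 10 visited and ≠ parent → cycle
Cycle: 10 – 5 – 8 – 10.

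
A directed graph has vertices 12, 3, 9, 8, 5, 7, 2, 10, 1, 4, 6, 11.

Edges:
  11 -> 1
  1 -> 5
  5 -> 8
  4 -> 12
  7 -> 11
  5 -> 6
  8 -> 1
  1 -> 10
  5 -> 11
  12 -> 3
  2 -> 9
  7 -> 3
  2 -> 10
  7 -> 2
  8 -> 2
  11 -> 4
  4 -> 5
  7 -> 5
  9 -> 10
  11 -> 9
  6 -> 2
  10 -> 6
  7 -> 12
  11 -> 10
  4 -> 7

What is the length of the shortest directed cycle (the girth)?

For each vertex v, BFS finds the shortest path from v back to v.
The shortest such closed walk is 4 → 5 → 11 → 4, length 3.

3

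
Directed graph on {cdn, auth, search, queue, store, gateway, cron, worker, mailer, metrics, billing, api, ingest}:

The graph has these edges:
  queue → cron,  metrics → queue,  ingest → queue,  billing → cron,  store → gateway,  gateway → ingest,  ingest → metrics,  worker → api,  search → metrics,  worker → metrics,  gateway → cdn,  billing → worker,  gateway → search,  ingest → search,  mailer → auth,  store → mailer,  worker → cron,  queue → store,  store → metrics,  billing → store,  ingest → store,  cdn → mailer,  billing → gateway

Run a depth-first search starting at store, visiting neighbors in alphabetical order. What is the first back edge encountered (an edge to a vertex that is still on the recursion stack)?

queue->store

DFS from store (visiting neighbors in alphabetical order); mark gray on enter, black on exit:
store gray
  gateway gray
    cdn gray
      mailer gray
        auth gray
        auth black
      mailer black
    cdn black
    ingest gray
      metrics gray
        queue gray
          cron gray
          cron black
          queue→store: store is gray → back edge
First back edge: queue → store.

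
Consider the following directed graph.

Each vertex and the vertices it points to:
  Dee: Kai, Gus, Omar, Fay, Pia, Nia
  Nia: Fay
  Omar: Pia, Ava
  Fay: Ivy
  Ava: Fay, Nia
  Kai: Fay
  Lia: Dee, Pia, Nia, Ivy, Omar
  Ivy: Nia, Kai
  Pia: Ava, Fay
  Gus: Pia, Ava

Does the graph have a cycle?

DFS with white/gray/black marking, starting from Gus:
Gus gray
  Pia gray
    Ava gray
      Fay gray
        Ivy gray
          Nia gray
            Nia→Fay: Fay is gray → back edge
Back edge found, so a cycle exists: Fay → Ivy → Nia → Fay.

Yes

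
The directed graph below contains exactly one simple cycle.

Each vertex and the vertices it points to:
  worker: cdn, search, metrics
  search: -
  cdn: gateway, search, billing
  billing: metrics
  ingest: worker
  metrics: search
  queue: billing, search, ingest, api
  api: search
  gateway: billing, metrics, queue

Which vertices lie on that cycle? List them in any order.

cdn, queue, ingest, worker, gateway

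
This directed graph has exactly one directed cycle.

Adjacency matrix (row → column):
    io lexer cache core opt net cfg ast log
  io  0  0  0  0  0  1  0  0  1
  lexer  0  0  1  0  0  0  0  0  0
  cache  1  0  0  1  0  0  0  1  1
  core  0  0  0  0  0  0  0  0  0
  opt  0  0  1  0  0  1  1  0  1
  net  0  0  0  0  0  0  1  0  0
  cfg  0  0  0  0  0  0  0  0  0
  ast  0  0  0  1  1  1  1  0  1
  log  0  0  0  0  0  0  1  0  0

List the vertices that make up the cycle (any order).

ast, opt, cache

DFS with gray/black marking from cache:
cache gray
  log gray
    cfg gray
    cfg black
  log black
  io gray
    net gray
      net→cfg: cfg black — skip
    net black
    io→log: log black — skip
  io black
  core gray
  core black
  ast gray
    opt gray
      opt→cache: cache is gray → back edge
Back edge closes the cycle cache → ast → opt → cache; its vertices are {ast, opt, cache}.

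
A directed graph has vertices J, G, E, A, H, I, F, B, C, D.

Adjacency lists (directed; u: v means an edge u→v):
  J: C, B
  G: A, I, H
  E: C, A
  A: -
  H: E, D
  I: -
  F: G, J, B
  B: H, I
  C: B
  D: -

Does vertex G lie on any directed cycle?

No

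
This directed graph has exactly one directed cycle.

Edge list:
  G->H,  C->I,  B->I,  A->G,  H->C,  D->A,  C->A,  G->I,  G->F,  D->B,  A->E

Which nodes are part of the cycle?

DFS with gray/black marking from A:
A gray
  E gray
  E black
  G gray
    F gray
    F black
    I gray
    I black
    H gray
      C gray
        C→A: A is gray → back edge
Back edge closes the cycle A → G → H → C → A; its vertices are {A, C, G, H}.

A, C, G, H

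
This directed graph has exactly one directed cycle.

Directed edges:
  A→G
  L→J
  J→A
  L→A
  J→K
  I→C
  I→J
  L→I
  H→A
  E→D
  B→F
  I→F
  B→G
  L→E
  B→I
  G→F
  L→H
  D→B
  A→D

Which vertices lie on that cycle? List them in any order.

A, B, D, I, J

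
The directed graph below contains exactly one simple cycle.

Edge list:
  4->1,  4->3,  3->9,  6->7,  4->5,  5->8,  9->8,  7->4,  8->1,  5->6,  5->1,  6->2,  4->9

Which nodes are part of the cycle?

DFS with gray/black marking from 4:
4 gray
  5 gray
    6 gray
      7 gray
        7→4: 4 is gray → back edge
Back edge closes the cycle 4 → 5 → 6 → 7 → 4; its vertices are {4, 5, 6, 7}.

4, 5, 6, 7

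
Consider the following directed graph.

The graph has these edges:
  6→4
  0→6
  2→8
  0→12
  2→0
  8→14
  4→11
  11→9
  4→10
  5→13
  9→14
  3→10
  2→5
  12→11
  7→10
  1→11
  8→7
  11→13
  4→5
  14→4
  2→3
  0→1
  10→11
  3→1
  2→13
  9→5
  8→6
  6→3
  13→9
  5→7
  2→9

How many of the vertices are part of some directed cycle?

8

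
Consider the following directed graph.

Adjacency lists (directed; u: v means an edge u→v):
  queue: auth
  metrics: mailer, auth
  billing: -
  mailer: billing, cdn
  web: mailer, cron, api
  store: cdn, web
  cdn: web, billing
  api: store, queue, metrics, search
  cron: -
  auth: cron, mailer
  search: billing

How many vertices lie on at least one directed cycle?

8

A vertex is on a directed cycle iff it belongs to a strongly connected component of size ≥ 2 (or has a self-loop).
The vertices on cycles are {api, cdn, web, auth, queue, store, mailer, metrics} — 8 in total.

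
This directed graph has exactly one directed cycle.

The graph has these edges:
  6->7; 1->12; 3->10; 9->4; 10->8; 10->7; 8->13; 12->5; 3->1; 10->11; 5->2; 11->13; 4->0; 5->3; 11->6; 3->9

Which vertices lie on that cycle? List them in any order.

DFS with gray/black marking from 5:
5 gray
  3 gray
    1 gray
      12 gray
        12→5: 5 is gray → back edge
Back edge closes the cycle 5 → 3 → 1 → 12 → 5; its vertices are {1, 3, 5, 12}.

1, 3, 5, 12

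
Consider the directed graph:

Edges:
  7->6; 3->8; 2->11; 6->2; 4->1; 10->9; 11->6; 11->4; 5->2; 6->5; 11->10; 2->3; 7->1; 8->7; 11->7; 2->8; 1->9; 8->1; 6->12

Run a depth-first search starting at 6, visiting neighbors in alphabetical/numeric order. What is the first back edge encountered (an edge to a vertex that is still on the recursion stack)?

7→6

DFS from 6 (visiting neighbors in alphabetical/numeric order); mark gray on enter, black on exit:
6 gray
  2 gray
    3 gray
      8 gray
        1 gray
          9 gray
          9 black
        1 black
        7 gray
          7→1: 1 black — skip
          7→6: 6 is gray → back edge
First back edge: 7 → 6.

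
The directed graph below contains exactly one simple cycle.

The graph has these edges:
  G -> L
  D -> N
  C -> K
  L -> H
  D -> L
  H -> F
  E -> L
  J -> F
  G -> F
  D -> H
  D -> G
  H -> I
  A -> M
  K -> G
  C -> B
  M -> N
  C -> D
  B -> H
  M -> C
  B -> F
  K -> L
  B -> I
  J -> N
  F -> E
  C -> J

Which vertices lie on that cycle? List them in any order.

E, F, H, L

DFS with gray/black marking from H:
H gray
  F gray
    E gray
      L gray
        L→H: H is gray → back edge
Back edge closes the cycle H → F → E → L → H; its vertices are {E, F, H, L}.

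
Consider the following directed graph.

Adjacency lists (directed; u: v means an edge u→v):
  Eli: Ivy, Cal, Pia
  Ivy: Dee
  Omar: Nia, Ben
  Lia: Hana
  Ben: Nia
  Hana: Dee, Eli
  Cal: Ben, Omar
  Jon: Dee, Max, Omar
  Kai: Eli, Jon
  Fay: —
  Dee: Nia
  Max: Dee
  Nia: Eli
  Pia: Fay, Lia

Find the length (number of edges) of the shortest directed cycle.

For each vertex v, BFS finds the shortest path from v back to v.
The shortest such closed walk is Eli → Ivy → Dee → Nia → Eli, length 4.

4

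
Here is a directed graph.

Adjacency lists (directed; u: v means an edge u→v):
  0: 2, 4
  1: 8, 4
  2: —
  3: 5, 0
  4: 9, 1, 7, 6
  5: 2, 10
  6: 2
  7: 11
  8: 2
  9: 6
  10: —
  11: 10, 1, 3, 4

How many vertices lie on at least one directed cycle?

A vertex is on a directed cycle iff it belongs to a strongly connected component of size ≥ 2 (or has a self-loop).
The vertices on cycles are {0, 1, 3, 4, 7, 11} — 6 in total.

6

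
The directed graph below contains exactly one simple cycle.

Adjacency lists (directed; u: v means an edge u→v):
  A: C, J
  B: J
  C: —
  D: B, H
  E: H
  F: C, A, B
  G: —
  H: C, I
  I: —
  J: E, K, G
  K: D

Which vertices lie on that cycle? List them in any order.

B, D, J, K

DFS with gray/black marking from B:
B gray
  J gray
    E gray
      H gray
        C gray
        C black
        I gray
        I black
      H black
    E black
    K gray
      D gray
        D→B: B is gray → back edge
Back edge closes the cycle B → J → K → D → B; its vertices are {B, D, J, K}.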